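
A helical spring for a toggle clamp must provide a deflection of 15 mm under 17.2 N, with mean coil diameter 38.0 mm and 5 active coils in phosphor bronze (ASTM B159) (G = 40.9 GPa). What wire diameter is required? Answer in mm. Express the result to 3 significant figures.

2.80 mm

Required rate k = F/δ = 17.2/15 = 1.1467 N/mm
d = (8D³N_a·k / G)^(1/4) = (8·38.0³·5·1.1467 / (40.9×10³))^0.25
  = (61.535)^0.25 = 2.8008 mm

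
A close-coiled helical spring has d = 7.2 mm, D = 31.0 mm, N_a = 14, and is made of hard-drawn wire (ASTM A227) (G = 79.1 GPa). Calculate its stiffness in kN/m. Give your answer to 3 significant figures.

63.7 kN/m

k = Gd⁴/(8D³N_a) = (79.1×10³ × 7.2⁴) / (8 × 31.0³ × 14)
  = 2.12572e+08 / 3.33659e+06 = 63.709 N/mm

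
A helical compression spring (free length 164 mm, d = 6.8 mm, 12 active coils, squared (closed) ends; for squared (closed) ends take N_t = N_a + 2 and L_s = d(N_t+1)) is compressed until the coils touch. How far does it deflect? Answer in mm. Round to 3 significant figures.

N_t = 14; L_s = 6.8·15 = 102 mm
δ_solid = L₀ − L_s = 164 − 102 = 62 mm

62.0 mm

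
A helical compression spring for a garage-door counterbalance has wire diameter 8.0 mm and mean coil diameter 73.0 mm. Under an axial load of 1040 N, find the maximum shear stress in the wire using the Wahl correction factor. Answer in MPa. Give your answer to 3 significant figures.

438 MPa

Spring index C = D/d = 73.0/8.0 = 9.1250
K_W = (4C−1)/(4C−4) + 0.615/C = 35.500/32.500 + 0.0674 = 1.1597
τ₀ = 8FD/(πd³) = 8·1040·73.0/(π·8.0³) = 607360/1608.5 = 377.6 MPa
τ_max = K·τ₀ = 1.1597 × 377.6 = 437.9 MPa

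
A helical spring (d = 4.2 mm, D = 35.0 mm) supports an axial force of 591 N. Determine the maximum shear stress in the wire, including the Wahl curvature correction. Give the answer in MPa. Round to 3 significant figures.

Spring index C = D/d = 35.0/4.2 = 8.3333
K_W = (4C−1)/(4C−4) + 0.615/C = 32.333/29.333 + 0.0738 = 1.1761
τ₀ = 8FD/(πd³) = 8·591·35.0/(π·4.2³) = 165480/232.75 = 710.96 MPa
τ_max = K·τ₀ = 1.1761 × 710.96 = 836.15 MPa

836 MPa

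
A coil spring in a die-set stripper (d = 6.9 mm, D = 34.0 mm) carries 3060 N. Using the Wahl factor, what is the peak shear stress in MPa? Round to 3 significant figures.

1060 MPa

Spring index C = D/d = 34.0/6.9 = 4.9275
K_W = (4C−1)/(4C−4) + 0.615/C = 18.710/15.710 + 0.1248 = 1.3158
τ₀ = 8FD/(πd³) = 8·3060·34.0/(π·6.9³) = 832320/1032 = 806.48 MPa
τ_max = K·τ₀ = 1.3158 × 806.48 = 1061.1 MPa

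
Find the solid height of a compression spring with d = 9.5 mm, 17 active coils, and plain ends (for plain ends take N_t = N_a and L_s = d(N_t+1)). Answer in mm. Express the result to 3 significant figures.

plain ends: N_t = N_a = 17
L_s = d·(N_t+1) = 9.5 × 18 = 171 mm

171 mm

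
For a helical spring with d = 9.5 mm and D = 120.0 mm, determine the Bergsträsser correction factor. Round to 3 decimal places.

C = D/d = 120.0/9.5 = 12.6316
K_B = (4C+2)/(4C−3) = 52.526/47.526 = 1.1052

1.105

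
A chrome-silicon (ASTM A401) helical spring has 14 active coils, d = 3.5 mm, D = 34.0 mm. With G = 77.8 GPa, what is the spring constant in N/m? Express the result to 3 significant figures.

k = Gd⁴/(8D³N_a) = (77.8×10³ × 3.5⁴) / (8 × 34.0³ × 14)
  = 1.16749e+07 / 4.40205e+06 = 2.6521 N/mm = 2652.1 N/m

2650 N/m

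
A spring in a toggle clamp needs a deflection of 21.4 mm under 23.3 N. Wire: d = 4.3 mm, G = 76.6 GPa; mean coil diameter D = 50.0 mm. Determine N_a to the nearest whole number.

24

Required rate k = F/δ = 23.3/21.4 = 1.0888 N/mm
N_a = Gd⁴/(8D³k) = (76.6×10³ × 4.3⁴)/(8 × 50.0³ × 1.0888)
    = 2.6188e+07 / 1.08879e+06 = 24.05 → 24 coils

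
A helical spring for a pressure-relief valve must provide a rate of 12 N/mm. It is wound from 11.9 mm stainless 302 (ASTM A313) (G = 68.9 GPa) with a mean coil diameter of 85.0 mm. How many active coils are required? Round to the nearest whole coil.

N_a = Gd⁴/(8D³k) = (68.9×10³ × 11.9⁴)/(8 × 85.0³ × 12)
    = 1.38168e+09 / 5.8956e+07 = 23.44 → 23 coils

23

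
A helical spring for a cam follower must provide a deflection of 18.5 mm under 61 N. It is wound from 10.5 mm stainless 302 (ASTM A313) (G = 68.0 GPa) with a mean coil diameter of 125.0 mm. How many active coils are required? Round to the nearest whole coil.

16

Required rate k = F/δ = 61/18.5 = 3.2973 N/mm
N_a = Gd⁴/(8D³k) = (68.0×10³ × 10.5⁴)/(8 × 125.0³ × 3.2973)
    = 8.26544e+08 / 5.15203e+07 = 16.04 → 16 coils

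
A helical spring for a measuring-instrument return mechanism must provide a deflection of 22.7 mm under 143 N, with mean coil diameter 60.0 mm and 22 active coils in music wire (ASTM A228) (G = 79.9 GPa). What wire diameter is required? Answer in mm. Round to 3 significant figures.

7.40 mm

Required rate k = F/δ = 143/22.7 = 6.2996 N/mm
d = (8D³N_a·k / G)^(1/4) = (8·60.0³·22·6.2996 / (79.9×10³))^0.25
  = (2997.3)^0.25 = 7.3992 mm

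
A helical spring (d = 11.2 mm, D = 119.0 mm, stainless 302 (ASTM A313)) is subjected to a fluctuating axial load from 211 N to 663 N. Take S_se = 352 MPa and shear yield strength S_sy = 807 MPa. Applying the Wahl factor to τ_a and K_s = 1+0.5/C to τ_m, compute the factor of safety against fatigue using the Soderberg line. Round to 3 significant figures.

C = D/d = 119.0/11.2 = 10.6250; K_W = (4C−1)/(4C−4)+0.615/C = 1.1358; K_s = 1+0.5/C = 1.0471
F_a = (F_max−F_min)/2 = 226 N; F_m = (F_max+F_min)/2 = 437 N
τ_a = K_W·8F_aD/(πd³) = 1.1358 × 48.746 = 55.366 MPa
τ_m = K_s·8F_mD/(πd³) = 1.0471 × 94.257 = 98.693 MPa
Soderberg: 1/n_f = τ_a/S_se + τ_m/S_sy = 55.366/352 + 98.693/807 = 0.15729 + 0.12230 = 0.27959
n_f = 1/0.27959 = 3.577

3.58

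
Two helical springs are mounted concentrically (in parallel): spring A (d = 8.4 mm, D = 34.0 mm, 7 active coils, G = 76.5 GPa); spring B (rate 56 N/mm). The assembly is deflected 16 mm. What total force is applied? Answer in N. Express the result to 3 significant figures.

k_A = Gd⁴/(8D³N_a) = (76.5×10³)(8.4⁴)/(8·34.0³·7) = 173.04 N/mm
Parallel: k_eq = 173.04 + 56 = 229.04 N/mm
F = k_eq·δ = 229.04·16 = 3664.7 N

3660 N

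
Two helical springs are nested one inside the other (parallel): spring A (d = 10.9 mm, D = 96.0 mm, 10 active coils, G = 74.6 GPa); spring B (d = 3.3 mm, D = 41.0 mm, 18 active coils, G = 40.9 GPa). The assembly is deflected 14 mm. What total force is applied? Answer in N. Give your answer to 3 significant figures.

k_A = Gd⁴/(8D³N_a) = (74.6×10³)(10.9⁴)/(8·96.0³·10) = 14.878 N/mm
k_B = Gd⁴/(8D³N_a) = (40.9×10³)(3.3⁴)/(8·41.0³·18) = 0.48873 N/mm
Parallel: k_eq = 14.878 + 0.48873 = 15.367 N/mm
F = k_eq·δ = 15.367·14 = 215.13 N

215 N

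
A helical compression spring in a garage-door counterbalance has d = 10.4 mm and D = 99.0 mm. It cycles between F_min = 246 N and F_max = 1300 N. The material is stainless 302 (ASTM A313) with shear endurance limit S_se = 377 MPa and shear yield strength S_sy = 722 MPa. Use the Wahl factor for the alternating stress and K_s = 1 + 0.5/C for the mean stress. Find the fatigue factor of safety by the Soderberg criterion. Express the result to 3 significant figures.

1.63

C = D/d = 99.0/10.4 = 9.5192; K_W = (4C−1)/(4C−4)+0.615/C = 1.1526; K_s = 1+0.5/C = 1.0525
F_a = (F_max−F_min)/2 = 527 N; F_m = (F_max+F_min)/2 = 773 N
τ_a = K_W·8F_aD/(πd³) = 1.1526 × 118.11 = 136.14 MPa
τ_m = K_s·8F_mD/(πd³) = 1.0525 × 173.24 = 182.34 MPa
Soderberg: 1/n_f = τ_a/S_se + τ_m/S_sy = 136.14/377 + 182.34/722 = 0.36111 + 0.25255 = 0.61366
n_f = 1/0.61366 = 1.63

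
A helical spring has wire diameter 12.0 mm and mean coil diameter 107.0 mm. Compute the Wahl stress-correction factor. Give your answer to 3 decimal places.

C = D/d = 107.0/12.0 = 8.9167
K_W = (4C−1)/(4C−4) + 0.615/C = 34.667/31.667 + 0.0690 = 1.1637

1.164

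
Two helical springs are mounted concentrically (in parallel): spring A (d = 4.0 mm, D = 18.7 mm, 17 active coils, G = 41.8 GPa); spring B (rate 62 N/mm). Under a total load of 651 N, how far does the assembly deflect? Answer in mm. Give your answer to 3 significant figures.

8.79 mm

k_A = Gd⁴/(8D³N_a) = (41.8×10³)(4.0⁴)/(8·18.7³·17) = 12.032 N/mm
Parallel: k_eq = 12.032 + 62 = 74.032 N/mm
δ = F/k_eq = 651/74.032 = 8.7934 mm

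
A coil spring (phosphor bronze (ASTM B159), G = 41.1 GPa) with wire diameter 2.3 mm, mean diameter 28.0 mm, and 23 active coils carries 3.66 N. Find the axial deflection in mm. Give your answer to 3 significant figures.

k = Gd⁴/(8D³N_a) = (41.1×10³)(2.3⁴)/(8·28.0³·23) = 0.28475 N/mm
δ = F/k = 3.66 / 0.28475 = 12.853 mm

12.9 mm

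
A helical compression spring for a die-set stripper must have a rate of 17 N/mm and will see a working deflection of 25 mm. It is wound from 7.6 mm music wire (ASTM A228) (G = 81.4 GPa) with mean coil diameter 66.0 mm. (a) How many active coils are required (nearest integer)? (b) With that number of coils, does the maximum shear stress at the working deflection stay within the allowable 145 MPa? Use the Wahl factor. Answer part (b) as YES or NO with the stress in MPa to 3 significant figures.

(a) 7 coils; (b) NO, τ_max = 189 MPa

N_a = Gd⁴/(8D³k) = (81.4×10³)(7.6⁴)/(8·66.0³·17) = 6.946 → N_a = 7
Actual rate k = Gd⁴/(8D³·7) = 16.868 N/mm
Working load F = kδ = 16.868·25 = 421.7 N
C = 66.0/7.6 = 8.6842; K_W = (4C−1)/(4C−4)+0.615/C = 1.1684
τ_max = K_W·8FD/(πd³) = 1.1684·161.45 = 188.64 MPa
τ_max > 145 MPa → exceeds allowable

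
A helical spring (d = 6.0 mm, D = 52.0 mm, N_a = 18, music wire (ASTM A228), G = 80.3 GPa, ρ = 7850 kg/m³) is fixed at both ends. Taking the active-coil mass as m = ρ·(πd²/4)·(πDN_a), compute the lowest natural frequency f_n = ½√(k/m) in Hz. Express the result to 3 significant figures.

44.4 Hz

k = Gd⁴/(8D³N_a) = (80.3×10³)(6.0⁴)/(8·52.0³·18) = 5.1398 N/mm = 5139.8 N/m
Wire length L = πDN_a = π·52.0·18 = 2940.5 mm
m = ρ·(πd²/4)·L = 7850 × 28.274×10⁻⁶ m² × 2.9405 m = 0.65266 kg
f_n = ½√(k/m) = 0.5·√(5139.8/0.65266) = 0.5·√(7875.2) = 44.371 Hz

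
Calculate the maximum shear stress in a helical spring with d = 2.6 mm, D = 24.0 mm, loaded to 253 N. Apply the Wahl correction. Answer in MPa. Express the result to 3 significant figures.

Spring index C = D/d = 24.0/2.6 = 9.2308
K_W = (4C−1)/(4C−4) + 0.615/C = 35.923/32.923 + 0.0666 = 1.1577
τ₀ = 8FD/(πd³) = 8·253·24.0/(π·2.6³) = 48576/55.217 = 879.73 MPa
τ_max = K·τ₀ = 1.1577 × 879.73 = 1018.5 MPa

1020 MPa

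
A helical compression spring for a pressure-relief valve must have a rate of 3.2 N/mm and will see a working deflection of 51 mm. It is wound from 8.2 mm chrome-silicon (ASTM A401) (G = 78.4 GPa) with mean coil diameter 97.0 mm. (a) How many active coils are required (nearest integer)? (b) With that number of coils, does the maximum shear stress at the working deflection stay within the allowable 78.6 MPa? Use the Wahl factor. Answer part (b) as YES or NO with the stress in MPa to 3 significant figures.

N_a = Gd⁴/(8D³k) = (78.4×10³)(8.2⁴)/(8·97.0³·3.2) = 15.17 → N_a = 15
Actual rate k = Gd⁴/(8D³·15) = 3.2365 N/mm
Working load F = kδ = 3.2365·51 = 165.06 N
C = 97.0/8.2 = 11.8293; K_W = (4C−1)/(4C−4)+0.615/C = 1.1212
τ_max = K_W·8FD/(πd³) = 1.1212·73.946 = 82.912 MPa
τ_max > 78.6 MPa → exceeds allowable

(a) 15 coils; (b) NO, τ_max = 82.9 MPa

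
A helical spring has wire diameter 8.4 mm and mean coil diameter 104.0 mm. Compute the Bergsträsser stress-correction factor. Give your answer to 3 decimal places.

C = D/d = 104.0/8.4 = 12.3810
K_B = (4C+2)/(4C−3) = 51.524/46.524 = 1.1075

1.107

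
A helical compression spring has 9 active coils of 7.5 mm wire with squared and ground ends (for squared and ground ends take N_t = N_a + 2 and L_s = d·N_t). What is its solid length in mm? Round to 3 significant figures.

squared and ground ends: N_t = N_a + 2 = 9 + 2 = 11
L_s = d·N_t = 7.5 × 11 = 82.5 mm

82.5 mm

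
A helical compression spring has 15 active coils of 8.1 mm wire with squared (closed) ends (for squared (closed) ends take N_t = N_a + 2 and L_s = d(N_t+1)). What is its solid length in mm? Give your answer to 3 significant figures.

squared (closed) ends: N_t = N_a + 2 = 15 + 2 = 17
L_s = d·(N_t+1) = 8.1 × 18 = 145.8 mm

146 mm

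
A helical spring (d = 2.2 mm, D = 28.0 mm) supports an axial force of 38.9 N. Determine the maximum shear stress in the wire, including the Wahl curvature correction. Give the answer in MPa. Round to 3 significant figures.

290 MPa

Spring index C = D/d = 28.0/2.2 = 12.7273
K_W = (4C−1)/(4C−4) + 0.615/C = 49.909/46.909 + 0.0483 = 1.1123
τ₀ = 8FD/(πd³) = 8·38.9·28.0/(π·2.2³) = 8713.6/33.452 = 260.48 MPa
τ_max = K·τ₀ = 1.1123 × 260.48 = 289.73 MPa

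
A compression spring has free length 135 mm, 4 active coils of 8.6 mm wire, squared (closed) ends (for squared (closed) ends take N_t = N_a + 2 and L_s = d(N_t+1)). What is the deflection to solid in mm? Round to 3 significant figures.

N_t = 6; L_s = 8.6·7 = 60.2 mm
δ_solid = L₀ − L_s = 135 − 60.2 = 74.8 mm

74.8 mm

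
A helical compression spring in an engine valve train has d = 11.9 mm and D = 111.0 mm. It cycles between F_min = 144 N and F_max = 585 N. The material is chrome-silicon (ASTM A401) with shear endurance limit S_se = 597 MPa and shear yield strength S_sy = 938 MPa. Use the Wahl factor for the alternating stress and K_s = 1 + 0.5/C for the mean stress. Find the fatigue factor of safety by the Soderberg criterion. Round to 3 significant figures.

7.13

C = D/d = 111.0/11.9 = 9.3277; K_W = (4C−1)/(4C−4)+0.615/C = 1.1560; K_s = 1+0.5/C = 1.0536
F_a = (F_max−F_min)/2 = 220.5 N; F_m = (F_max+F_min)/2 = 364.5 N
τ_a = K_W·8F_aD/(πd³) = 1.1560 × 36.985 = 42.755 MPa
τ_m = K_s·8F_mD/(πd³) = 1.0536 × 61.139 = 64.416 MPa
Soderberg: 1/n_f = τ_a/S_se + τ_m/S_sy = 42.755/597 + 64.416/938 = 0.07162 + 0.06867 = 0.14029
n_f = 1/0.14029 = 7.128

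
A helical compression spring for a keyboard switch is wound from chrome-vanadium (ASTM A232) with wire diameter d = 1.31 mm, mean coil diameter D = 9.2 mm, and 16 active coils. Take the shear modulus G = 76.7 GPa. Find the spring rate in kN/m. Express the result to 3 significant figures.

k = Gd⁴/(8D³N_a) = (76.7×10³ × 1.31⁴) / (8 × 9.2³ × 16)
  = 225881 / 99672.1 = 2.2662 N/mm

2.27 kN/m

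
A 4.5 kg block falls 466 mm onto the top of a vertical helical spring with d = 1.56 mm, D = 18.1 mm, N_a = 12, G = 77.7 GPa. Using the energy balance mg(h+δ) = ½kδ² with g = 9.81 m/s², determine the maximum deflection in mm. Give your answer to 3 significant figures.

287 mm

k = Gd⁴/(8D³N_a) = (77.7×10³)(1.56⁴)/(8·18.1³·12) = 0.80837 N/mm
W = mg = 4.5 × 9.81 = 44.145 N
½kδ² − Wδ − Wh = 0 → δ = (W + √(W² + 2kWh))/k
δ = (44.145 + √(1948.8 + 33259.1))/0.80837 = (44.145 + 187.64)/0.80837 = 286.73 mm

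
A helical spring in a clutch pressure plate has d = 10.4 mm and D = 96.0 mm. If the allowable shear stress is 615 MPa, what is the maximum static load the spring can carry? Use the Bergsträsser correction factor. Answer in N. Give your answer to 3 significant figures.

C = D/d = 96.0/10.4 = 9.2308
K_B = (4C+2)/(4C−3) = 38.923/33.923 = 1.1474
τ_max = K·8FD/(πd³) → F_max = τ_allow·πd³/(8DK)
F_max = 615·π·10.4³/(8·96.0·1.1474) = 2.1733e+06/881.2 = 2466.3 N

2470 N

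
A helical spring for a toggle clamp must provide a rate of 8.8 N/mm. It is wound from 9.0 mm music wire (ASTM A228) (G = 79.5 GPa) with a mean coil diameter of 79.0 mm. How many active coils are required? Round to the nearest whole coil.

15

N_a = Gd⁴/(8D³k) = (79.5×10³ × 9.0⁴)/(8 × 79.0³ × 8.8)
    = 5.216e+08 / 3.47099e+07 = 15.03 → 15 coils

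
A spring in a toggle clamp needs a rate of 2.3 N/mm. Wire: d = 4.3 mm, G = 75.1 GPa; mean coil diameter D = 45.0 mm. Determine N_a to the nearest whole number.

15

N_a = Gd⁴/(8D³k) = (75.1×10³ × 4.3⁴)/(8 × 45.0³ × 2.3)
    = 2.56752e+07 / 1.6767e+06 = 15.31 → 15 coils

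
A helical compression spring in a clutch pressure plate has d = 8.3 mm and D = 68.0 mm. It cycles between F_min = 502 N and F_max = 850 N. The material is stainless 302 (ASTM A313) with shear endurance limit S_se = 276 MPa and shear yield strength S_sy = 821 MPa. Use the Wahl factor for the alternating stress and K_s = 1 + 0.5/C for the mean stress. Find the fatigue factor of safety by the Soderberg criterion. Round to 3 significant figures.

2.04

C = D/d = 68.0/8.3 = 8.1928; K_W = (4C−1)/(4C−4)+0.615/C = 1.1793; K_s = 1+0.5/C = 1.0610
F_a = (F_max−F_min)/2 = 174 N; F_m = (F_max+F_min)/2 = 676 N
τ_a = K_W·8F_aD/(πd³) = 1.1793 × 52.694 = 62.144 MPa
τ_m = K_s·8F_mD/(πd³) = 1.0610 × 204.72 = 217.21 MPa
Soderberg: 1/n_f = τ_a/S_se + τ_m/S_sy = 62.144/276 + 217.21/821 = 0.22516 + 0.26457 = 0.48973
n_f = 1/0.48973 = 2.042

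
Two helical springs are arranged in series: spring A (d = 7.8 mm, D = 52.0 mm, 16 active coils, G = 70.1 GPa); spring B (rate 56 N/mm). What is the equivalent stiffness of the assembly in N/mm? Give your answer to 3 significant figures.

11.5 N/mm

k_A = Gd⁴/(8D³N_a) = (70.1×10³)(7.8⁴)/(8·52.0³·16) = 14.417 N/mm
Series: 1/k_eq = 1/14.417 + 1/56 = 0.087219; k_eq = 11.465 N/mm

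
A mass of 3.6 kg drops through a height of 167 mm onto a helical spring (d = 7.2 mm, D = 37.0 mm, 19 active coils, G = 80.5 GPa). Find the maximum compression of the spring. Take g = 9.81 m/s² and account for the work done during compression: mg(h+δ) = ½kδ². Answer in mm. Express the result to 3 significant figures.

k = Gd⁴/(8D³N_a) = (80.5×10³)(7.2⁴)/(8·37.0³·19) = 28.098 N/mm
W = mg = 3.6 × 9.81 = 35.316 N
½kδ² − Wδ − Wh = 0 → δ = (W + √(W² + 2kWh))/k
δ = (35.316 + √(1247.2 + 331432))/28.098 = (35.316 + 576.78)/28.098 = 21.784 mm

21.8 mm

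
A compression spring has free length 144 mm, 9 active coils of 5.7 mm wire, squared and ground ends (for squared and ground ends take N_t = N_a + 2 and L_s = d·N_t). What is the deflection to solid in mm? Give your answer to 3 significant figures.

N_t = 11; L_s = 5.7·11 = 62.7 mm
δ_solid = L₀ − L_s = 144 − 62.7 = 81.3 mm

81.3 mm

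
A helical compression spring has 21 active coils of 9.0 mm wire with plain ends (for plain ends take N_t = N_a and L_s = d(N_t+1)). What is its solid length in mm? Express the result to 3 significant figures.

plain ends: N_t = N_a = 21
L_s = d·(N_t+1) = 9.0 × 22 = 198 mm

198 mm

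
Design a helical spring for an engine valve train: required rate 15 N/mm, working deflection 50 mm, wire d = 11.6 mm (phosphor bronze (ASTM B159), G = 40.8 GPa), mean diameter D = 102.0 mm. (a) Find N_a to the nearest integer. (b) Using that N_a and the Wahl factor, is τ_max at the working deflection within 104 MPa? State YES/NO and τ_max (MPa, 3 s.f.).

N_a = Gd⁴/(8D³k) = (40.8×10³)(11.6⁴)/(8·102.0³·15) = 5.801 → N_a = 6
Actual rate k = Gd⁴/(8D³·6) = 14.503 N/mm
Working load F = kδ = 14.503·50 = 725.14 N
C = 102.0/11.6 = 8.7931; K_W = (4C−1)/(4C−4)+0.615/C = 1.1662
τ_max = K_W·8FD/(πd³) = 1.1662·120.67 = 140.72 MPa
τ_max > 104 MPa → exceeds allowable

(a) 6 coils; (b) NO, τ_max = 141 MPa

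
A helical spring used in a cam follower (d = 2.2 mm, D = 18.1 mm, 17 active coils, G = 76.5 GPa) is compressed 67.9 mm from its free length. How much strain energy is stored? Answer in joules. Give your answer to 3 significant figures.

k = Gd⁴/(8D³N_a) = (76.5×10³)(2.2⁴)/(8·18.1³·17) = 2.2222 N/mm
U = ½kδ² = 0.5 × 2.2222 × 67.9² = 5122.6 N·mm = 5.1226 J

5.12 J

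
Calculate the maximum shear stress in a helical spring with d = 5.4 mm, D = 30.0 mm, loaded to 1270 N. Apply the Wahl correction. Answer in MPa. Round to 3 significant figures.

Spring index C = D/d = 30.0/5.4 = 5.5556
K_W = (4C−1)/(4C−4) + 0.615/C = 21.222/18.222 + 0.1107 = 1.2753
τ₀ = 8FD/(πd³) = 8·1270·30.0/(π·5.4³) = 304800/494.69 = 616.15 MPa
τ_max = K·τ₀ = 1.2753 × 616.15 = 785.79 MPa

786 MPa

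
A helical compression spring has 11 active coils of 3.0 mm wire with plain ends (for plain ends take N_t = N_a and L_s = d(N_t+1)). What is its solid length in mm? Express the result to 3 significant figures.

plain ends: N_t = N_a = 11
L_s = d·(N_t+1) = 3.0 × 12 = 36 mm

36.0 mm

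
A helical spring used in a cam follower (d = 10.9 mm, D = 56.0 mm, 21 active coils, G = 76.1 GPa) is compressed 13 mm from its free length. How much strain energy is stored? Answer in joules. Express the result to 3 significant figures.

3.08 J

k = Gd⁴/(8D³N_a) = (76.1×10³)(10.9⁴)/(8·56.0³·21) = 36.41 N/mm
U = ½kδ² = 0.5 × 36.41 × 13² = 3076.6 N·mm = 3.0766 J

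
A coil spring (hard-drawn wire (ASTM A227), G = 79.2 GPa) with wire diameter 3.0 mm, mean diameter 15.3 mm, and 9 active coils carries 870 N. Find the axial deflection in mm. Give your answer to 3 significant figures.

k = Gd⁴/(8D³N_a) = (79.2×10³)(3.0⁴)/(8·15.3³·9) = 24.877 N/mm
δ = F/k = 870 / 24.877 = 34.972 mm

35.0 mm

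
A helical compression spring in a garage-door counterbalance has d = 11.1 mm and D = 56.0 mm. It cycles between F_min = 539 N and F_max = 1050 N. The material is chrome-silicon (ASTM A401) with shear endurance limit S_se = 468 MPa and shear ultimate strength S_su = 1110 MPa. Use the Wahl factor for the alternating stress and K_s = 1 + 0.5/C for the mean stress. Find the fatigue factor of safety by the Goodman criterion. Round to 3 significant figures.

C = D/d = 56.0/11.1 = 5.0450; K_W = (4C−1)/(4C−4)+0.615/C = 1.3073; K_s = 1+0.5/C = 1.0991
F_a = (F_max−F_min)/2 = 255.5 N; F_m = (F_max+F_min)/2 = 794.5 N
τ_a = K_W·8F_aD/(πd³) = 1.3073 × 26.641 = 34.828 MPa
τ_m = K_s·8F_mD/(πd³) = 1.0991 × 82.842 = 91.053 MPa
Goodman: 1/n_f = τ_a/S_se + τ_m/S_su = 34.828/468 + 91.053/1110 = 0.07442 + 0.08203 = 0.15645
n_f = 1/0.15645 = 6.392

6.39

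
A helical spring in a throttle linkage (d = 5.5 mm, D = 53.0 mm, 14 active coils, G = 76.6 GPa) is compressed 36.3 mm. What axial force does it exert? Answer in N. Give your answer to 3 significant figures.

k = Gd⁴/(8D³N_a) = (76.6×10³)(5.5⁴)/(8·53.0³·14) = 4.2037 N/mm
F = k·δ = 4.2037 × 36.3 = 152.6 N

153 N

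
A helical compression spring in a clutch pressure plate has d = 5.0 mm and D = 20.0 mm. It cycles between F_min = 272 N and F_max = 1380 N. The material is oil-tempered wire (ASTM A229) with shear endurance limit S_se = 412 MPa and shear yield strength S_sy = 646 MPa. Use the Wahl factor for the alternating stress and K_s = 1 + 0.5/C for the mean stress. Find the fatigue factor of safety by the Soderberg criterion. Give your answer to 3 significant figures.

0.738

C = D/d = 20.0/5.0 = 4.0000; K_W = (4C−1)/(4C−4)+0.615/C = 1.4038; K_s = 1+0.5/C = 1.1250
F_a = (F_max−F_min)/2 = 554 N; F_m = (F_max+F_min)/2 = 826 N
τ_a = K_W·8F_aD/(πd³) = 1.4038 × 225.72 = 316.85 MPa
τ_m = K_s·8F_mD/(πd³) = 1.1250 × 336.54 = 378.61 MPa
Soderberg: 1/n_f = τ_a/S_se + τ_m/S_sy = 316.85/412 + 378.61/646 = 0.76906 + 0.58608 = 1.3551
n_f = 1/1.3551 = 0.7379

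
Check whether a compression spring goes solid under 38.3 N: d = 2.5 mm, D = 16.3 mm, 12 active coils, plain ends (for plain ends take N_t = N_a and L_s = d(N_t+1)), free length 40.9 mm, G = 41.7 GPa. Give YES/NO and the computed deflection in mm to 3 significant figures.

YES, δ = 9.78 mm

k = Gd⁴/(8D³N_a) = (41.7×10³)(2.5⁴)/(8·16.3³·12) = 3.918 N/mm
N_t = 12; L_s = 2.5·13 = 32.5 mm; δ_solid = L₀ − L_s = 40.9 − 32.5 = 8.4 mm
δ = F/k = 38.3/3.918 = 9.7754 mm
δ ≥ δ_solid → spring goes solid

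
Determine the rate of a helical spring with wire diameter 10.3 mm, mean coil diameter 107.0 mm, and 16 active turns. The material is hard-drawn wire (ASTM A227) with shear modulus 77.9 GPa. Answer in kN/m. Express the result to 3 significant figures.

5.59 kN/m

k = Gd⁴/(8D³N_a) = (77.9×10³ × 10.3⁴) / (8 × 107.0³ × 16)
  = 8.76771e+08 / 1.56806e+08 = 5.5915 N/mm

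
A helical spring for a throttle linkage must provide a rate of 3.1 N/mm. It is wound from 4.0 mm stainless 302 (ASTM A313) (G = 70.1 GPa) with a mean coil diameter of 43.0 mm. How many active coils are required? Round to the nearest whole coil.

N_a = Gd⁴/(8D³k) = (70.1×10³ × 4.0⁴)/(8 × 43.0³ × 3.1)
    = 1.79456e+07 / 1.97177e+06 = 9.101 → 9 coils

9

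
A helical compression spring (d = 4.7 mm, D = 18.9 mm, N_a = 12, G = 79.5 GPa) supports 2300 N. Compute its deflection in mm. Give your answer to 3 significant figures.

k = Gd⁴/(8D³N_a) = (79.5×10³)(4.7⁴)/(8·18.9³·12) = 59.855 N/mm
δ = F/k = 2300 / 59.855 = 38.426 mm

38.4 mm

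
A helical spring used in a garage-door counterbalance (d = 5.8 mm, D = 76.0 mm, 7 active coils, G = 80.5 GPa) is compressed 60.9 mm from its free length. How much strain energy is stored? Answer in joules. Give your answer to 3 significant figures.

6.87 J

k = Gd⁴/(8D³N_a) = (80.5×10³)(5.8⁴)/(8·76.0³·7) = 3.7058 N/mm
U = ½kδ² = 0.5 × 3.7058 × 60.9² = 6872 N·mm = 6.872 J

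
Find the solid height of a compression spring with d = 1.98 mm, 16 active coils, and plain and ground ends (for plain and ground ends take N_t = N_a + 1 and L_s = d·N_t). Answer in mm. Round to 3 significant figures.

plain and ground ends: N_t = N_a + 1 = 16 + 1 = 17
L_s = d·N_t = 1.98 × 17 = 33.66 mm

33.7 mm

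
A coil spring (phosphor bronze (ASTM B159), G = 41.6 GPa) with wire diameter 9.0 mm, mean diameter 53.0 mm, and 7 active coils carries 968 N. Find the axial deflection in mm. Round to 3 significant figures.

29.6 mm

k = Gd⁴/(8D³N_a) = (41.6×10³)(9.0⁴)/(8·53.0³·7) = 32.738 N/mm
δ = F/k = 968 / 32.738 = 29.568 mm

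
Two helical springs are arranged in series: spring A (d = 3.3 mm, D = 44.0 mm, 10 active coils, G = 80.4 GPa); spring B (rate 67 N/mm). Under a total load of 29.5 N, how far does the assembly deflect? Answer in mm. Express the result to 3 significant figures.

k_A = Gd⁴/(8D³N_a) = (80.4×10³)(3.3⁴)/(8·44.0³·10) = 1.3991 N/mm
Series: 1/k_eq = 1/1.3991 + 1/67 = 0.72965; k_eq = 1.3705 N/mm
δ = F/k_eq = 29.5/1.3705 = 21.525 mm

21.5 mm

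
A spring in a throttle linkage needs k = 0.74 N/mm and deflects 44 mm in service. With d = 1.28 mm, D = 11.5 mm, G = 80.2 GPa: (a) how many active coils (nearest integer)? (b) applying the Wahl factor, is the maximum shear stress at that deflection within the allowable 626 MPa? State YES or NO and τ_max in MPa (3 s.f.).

(a) 24 coils; (b) YES, τ_max = 527 MPa

N_a = Gd⁴/(8D³k) = (80.2×10³)(1.28⁴)/(8·11.5³·0.74) = 23.91 → N_a = 24
Actual rate k = Gd⁴/(8D³·24) = 0.73726 N/mm
Working load F = kδ = 0.73726·44 = 32.439 N
C = 11.5/1.28 = 8.9844; K_W = (4C−1)/(4C−4)+0.615/C = 1.1624
τ_max = K_W·8FD/(πd³) = 1.1624·452.98 = 526.54 MPa
τ_max ≤ 626 MPa → acceptable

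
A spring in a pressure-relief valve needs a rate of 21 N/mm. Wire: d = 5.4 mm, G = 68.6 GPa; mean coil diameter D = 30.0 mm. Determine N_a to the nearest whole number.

13

N_a = Gd⁴/(8D³k) = (68.6×10³ × 5.4⁴)/(8 × 30.0³ × 21)
    = 5.8331e+07 / 4.536e+06 = 12.86 → 13 coils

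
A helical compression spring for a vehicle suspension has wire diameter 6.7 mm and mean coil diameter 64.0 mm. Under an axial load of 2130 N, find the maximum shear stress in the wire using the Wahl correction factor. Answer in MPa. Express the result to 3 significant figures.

1330 MPa

Spring index C = D/d = 64.0/6.7 = 9.5522
K_W = (4C−1)/(4C−4) + 0.615/C = 37.209/34.209 + 0.0644 = 1.1521
τ₀ = 8FD/(πd³) = 8·2130·64.0/(π·6.7³) = 1.09056e+06/944.87 = 1154.2 MPa
τ_max = K·τ₀ = 1.1521 × 1154.2 = 1329.7 MPa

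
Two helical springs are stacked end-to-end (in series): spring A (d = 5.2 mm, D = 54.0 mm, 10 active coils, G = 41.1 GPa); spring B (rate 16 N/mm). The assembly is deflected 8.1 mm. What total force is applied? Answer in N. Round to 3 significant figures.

16.8 N

k_A = Gd⁴/(8D³N_a) = (41.1×10³)(5.2⁴)/(8·54.0³·10) = 2.3855 N/mm
Series: 1/k_eq = 1/2.3855 + 1/16 = 0.48169; k_eq = 2.076 N/mm
F = k_eq·δ = 2.076·8.1 = 16.816 N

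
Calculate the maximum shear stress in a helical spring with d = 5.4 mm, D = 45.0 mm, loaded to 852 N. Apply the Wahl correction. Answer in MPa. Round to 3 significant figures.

729 MPa

Spring index C = D/d = 45.0/5.4 = 8.3333
K_W = (4C−1)/(4C−4) + 0.615/C = 32.333/29.333 + 0.0738 = 1.1761
τ₀ = 8FD/(πd³) = 8·852·45.0/(π·5.4³) = 306720/494.69 = 620.03 MPa
τ_max = K·τ₀ = 1.1761 × 620.03 = 729.2 MPa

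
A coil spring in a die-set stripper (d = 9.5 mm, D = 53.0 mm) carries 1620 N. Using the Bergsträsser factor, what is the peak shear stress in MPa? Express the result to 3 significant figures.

321 MPa

Spring index C = D/d = 53.0/9.5 = 5.5789
K_B = (4C+2)/(4C−3) = 24.316/19.316 = 1.2589
τ₀ = 8FD/(πd³) = 8·1620·53.0/(π·9.5³) = 686880/2693.5 = 255.01 MPa
τ_max = K·τ₀ = 1.2589 × 255.01 = 321.02 MPa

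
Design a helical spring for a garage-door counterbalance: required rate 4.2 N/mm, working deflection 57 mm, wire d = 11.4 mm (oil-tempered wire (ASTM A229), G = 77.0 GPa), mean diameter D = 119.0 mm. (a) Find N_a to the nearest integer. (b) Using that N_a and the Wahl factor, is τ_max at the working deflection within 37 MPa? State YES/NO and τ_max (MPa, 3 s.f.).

(a) 23 coils; (b) NO, τ_max = 55.7 MPa

N_a = Gd⁴/(8D³k) = (77.0×10³)(11.4⁴)/(8·119.0³·4.2) = 22.97 → N_a = 23
Actual rate k = Gd⁴/(8D³·23) = 4.1942 N/mm
Working load F = kδ = 4.1942·57 = 239.07 N
C = 119.0/11.4 = 10.4386; K_W = (4C−1)/(4C−4)+0.615/C = 1.1384
τ_max = K_W·8FD/(πd³) = 1.1384·48.899 = 55.665 MPa
τ_max > 37 MPa → exceeds allowable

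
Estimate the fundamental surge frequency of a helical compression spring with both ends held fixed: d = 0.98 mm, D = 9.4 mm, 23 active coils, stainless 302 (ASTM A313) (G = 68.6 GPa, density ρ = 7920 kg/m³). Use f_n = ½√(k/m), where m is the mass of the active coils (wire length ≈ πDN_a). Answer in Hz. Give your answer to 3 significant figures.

k = Gd⁴/(8D³N_a) = (68.6×10³)(0.98⁴)/(8·9.4³·23) = 0.41403 N/mm = 414.03 N/m
Wire length L = πDN_a = π·9.4·23 = 679.21 mm
m = ρ·(πd²/4)·L = 7920 × 0.7543×10⁻⁶ m² × 0.67921 m = 0.0040576 kg
f_n = ½√(k/m) = 0.5·√(414.03/0.0040576) = 0.5·√(1.0204e+05) = 159.72 Hz

160 Hz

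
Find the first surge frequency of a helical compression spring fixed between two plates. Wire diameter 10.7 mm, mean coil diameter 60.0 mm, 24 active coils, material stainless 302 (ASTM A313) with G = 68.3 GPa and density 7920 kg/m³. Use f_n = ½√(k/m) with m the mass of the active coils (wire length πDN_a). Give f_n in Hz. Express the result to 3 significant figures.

40.9 Hz

k = Gd⁴/(8D³N_a) = (68.3×10³)(10.7⁴)/(8·60.0³·24) = 21.587 N/mm = 21587 N/m
Wire length L = πDN_a = π·60.0·24 = 4523.9 mm
m = ρ·(πd²/4)·L = 7920 × 89.92×10⁻⁶ m² × 4.5239 m = 3.2218 kg
f_n = ½√(k/m) = 0.5·√(21587/3.2218) = 0.5·√(6700.5) = 40.928 Hz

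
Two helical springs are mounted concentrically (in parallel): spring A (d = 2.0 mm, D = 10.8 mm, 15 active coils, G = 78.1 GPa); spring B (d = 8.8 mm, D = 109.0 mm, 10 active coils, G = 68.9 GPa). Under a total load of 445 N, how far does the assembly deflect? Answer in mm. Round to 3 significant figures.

k_A = Gd⁴/(8D³N_a) = (78.1×10³)(2.0⁴)/(8·10.8³·15) = 8.2664 N/mm
k_B = Gd⁴/(8D³N_a) = (68.9×10³)(8.8⁴)/(8·109.0³·10) = 3.9882 N/mm
Parallel: k_eq = 8.2664 + 3.9882 = 12.255 N/mm
δ = F/k_eq = 445/12.255 = 36.313 mm

36.3 mm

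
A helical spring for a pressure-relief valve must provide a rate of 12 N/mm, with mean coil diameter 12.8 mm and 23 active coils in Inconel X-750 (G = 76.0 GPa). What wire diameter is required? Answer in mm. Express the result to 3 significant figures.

2.79 mm

d = (8D³N_a·k / G)^(1/4) = (8·12.8³·23·12 / (76.0×10³))^0.25
  = (60.928)^0.25 = 2.7939 mm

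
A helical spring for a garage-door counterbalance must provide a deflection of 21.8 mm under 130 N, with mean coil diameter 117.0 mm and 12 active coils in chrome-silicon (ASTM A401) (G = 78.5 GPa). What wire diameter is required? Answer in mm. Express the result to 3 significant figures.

Required rate k = F/δ = 130/21.8 = 5.9633 N/mm
d = (8D³N_a·k / G)^(1/4) = (8·117.0³·12·5.9633 / (78.5×10³))^0.25
  = (11680)^0.25 = 10.3959 mm

10.4 mm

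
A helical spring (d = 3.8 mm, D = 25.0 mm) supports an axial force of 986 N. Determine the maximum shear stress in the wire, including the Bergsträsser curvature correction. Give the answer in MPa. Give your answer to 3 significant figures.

1390 MPa

Spring index C = D/d = 25.0/3.8 = 6.5789
K_B = (4C+2)/(4C−3) = 28.316/23.316 = 1.2144
τ₀ = 8FD/(πd³) = 8·986·25.0/(π·3.8³) = 197200/172.39 = 1143.9 MPa
τ_max = K·τ₀ = 1.2144 × 1143.9 = 1389.3 MPa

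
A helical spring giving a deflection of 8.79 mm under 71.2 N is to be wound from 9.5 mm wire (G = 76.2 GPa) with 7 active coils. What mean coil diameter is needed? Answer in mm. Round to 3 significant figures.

Required rate k = F/δ = 71.2/8.79 = 8.1001 N/mm
D = (Gd⁴/(8N_a·k))^(1/3) = (76.2×10³·9.5⁴/(8·7·8.1001))^(1/3)
  = (1.36827e+06)^(1/3) = 111.0172 mm

111 mm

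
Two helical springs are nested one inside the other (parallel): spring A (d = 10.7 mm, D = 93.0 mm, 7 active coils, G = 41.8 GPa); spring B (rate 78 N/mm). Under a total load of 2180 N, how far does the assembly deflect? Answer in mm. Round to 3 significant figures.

24.2 mm

k_A = Gd⁴/(8D³N_a) = (41.8×10³)(10.7⁴)/(8·93.0³·7) = 12.164 N/mm
Parallel: k_eq = 12.164 + 78 = 90.164 N/mm
δ = F/k_eq = 2180/90.164 = 24.178 mm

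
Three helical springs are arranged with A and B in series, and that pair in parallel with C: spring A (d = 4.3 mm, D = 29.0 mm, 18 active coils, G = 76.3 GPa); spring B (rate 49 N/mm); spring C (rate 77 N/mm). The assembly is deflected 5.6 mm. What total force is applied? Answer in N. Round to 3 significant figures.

467 N

k_A = Gd⁴/(8D³N_a) = (76.3×10³)(4.3⁴)/(8·29.0³·18) = 7.4275 N/mm
Springs A,B series: k_AB = 1/(1/7.4275+1/49) = 6.4498 N/mm; parallel with C: k_eq = 6.4498+77 = 83.45 N/mm
F = k_eq·δ = 83.45·5.6 = 467.32 N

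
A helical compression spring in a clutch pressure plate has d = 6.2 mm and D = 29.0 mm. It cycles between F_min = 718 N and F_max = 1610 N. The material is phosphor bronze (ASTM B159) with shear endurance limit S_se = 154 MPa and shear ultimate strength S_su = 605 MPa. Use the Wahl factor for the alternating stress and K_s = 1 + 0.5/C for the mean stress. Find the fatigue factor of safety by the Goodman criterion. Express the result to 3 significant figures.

0.538

C = D/d = 29.0/6.2 = 4.6774; K_W = (4C−1)/(4C−4)+0.615/C = 1.3354; K_s = 1+0.5/C = 1.1069
F_a = (F_max−F_min)/2 = 446 N; F_m = (F_max+F_min)/2 = 1164 N
τ_a = K_W·8F_aD/(πd³) = 1.3354 × 138.2 = 184.55 MPa
τ_m = K_s·8F_mD/(πd³) = 1.1069 × 360.67 = 399.23 MPa
Goodman: 1/n_f = τ_a/S_se + τ_m/S_su = 184.55/154 + 399.23/605 = 1.19839 + 0.65988 = 1.8583
n_f = 1/1.8583 = 0.5381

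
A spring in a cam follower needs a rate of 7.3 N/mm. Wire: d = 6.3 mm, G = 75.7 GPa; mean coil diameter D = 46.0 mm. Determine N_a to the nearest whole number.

21

N_a = Gd⁴/(8D³k) = (75.7×10³ × 6.3⁴)/(8 × 46.0³ × 7.3)
    = 1.1925e+08 / 5.68442e+06 = 20.98 → 21 coils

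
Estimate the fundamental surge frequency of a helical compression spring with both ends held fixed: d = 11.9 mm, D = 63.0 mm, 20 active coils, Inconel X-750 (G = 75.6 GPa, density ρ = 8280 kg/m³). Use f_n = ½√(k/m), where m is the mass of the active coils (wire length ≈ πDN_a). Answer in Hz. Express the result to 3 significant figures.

k = Gd⁴/(8D³N_a) = (75.6×10³)(11.9⁴)/(8·63.0³·20) = 37.894 N/mm = 37894 N/m
Wire length L = πDN_a = π·63.0·20 = 3958.4 mm
m = ρ·(πd²/4)·L = 8280 × 111.22×10⁻⁶ m² × 3.9584 m = 3.6453 kg
f_n = ½√(k/m) = 0.5·√(37894/3.6453) = 0.5·√(10395) = 50.978 Hz

51.0 Hz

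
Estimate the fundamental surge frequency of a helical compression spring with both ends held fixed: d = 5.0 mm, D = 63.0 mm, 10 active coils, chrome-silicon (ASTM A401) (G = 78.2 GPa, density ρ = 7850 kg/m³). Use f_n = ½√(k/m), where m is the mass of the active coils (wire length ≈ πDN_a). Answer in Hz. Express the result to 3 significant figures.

44.7 Hz

k = Gd⁴/(8D³N_a) = (78.2×10³)(5.0⁴)/(8·63.0³·10) = 2.4433 N/mm = 2443.3 N/m
Wire length L = πDN_a = π·63.0·10 = 1979.2 mm
m = ρ·(πd²/4)·L = 7850 × 19.635×10⁻⁶ m² × 1.9792 m = 0.30506 kg
f_n = ½√(k/m) = 0.5·√(2443.3/0.30506) = 0.5·√(8009.1) = 44.747 Hz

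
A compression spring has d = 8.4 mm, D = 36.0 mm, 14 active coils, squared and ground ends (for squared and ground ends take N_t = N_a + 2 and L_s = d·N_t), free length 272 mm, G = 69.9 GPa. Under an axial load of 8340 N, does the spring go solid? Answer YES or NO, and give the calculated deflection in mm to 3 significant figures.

NO, δ = 125 mm

k = Gd⁴/(8D³N_a) = (69.9×10³)(8.4⁴)/(8·36.0³·14) = 66.599 N/mm
N_t = 16; L_s = 8.4·16 = 134.4 mm; δ_solid = L₀ − L_s = 272 − 134.4 = 137.6 mm
δ = F/k = 8340/66.599 = 125.23 mm
δ < δ_solid → spring does not go solid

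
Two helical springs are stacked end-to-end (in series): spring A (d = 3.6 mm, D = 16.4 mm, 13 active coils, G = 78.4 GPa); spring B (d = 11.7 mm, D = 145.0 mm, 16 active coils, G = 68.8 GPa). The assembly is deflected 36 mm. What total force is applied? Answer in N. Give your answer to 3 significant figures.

k_A = Gd⁴/(8D³N_a) = (78.4×10³)(3.6⁴)/(8·16.4³·13) = 28.705 N/mm
k_B = Gd⁴/(8D³N_a) = (68.8×10³)(11.7⁴)/(8·145.0³·16) = 3.3038 N/mm
Series: 1/k_eq = 1/28.705 + 1/3.3038 = 0.33752; k_eq = 2.9628 N/mm
F = k_eq·δ = 2.9628·36 = 106.66 N

107 N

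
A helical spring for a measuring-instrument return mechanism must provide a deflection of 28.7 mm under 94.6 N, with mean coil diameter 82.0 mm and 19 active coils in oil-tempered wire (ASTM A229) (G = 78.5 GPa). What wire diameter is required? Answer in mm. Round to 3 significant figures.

7.70 mm

Required rate k = F/δ = 94.6/28.7 = 3.2962 N/mm
d = (8D³N_a·k / G)^(1/4) = (8·82.0³·19·3.2962 / (78.5×10³))^0.25
  = (3519)^0.25 = 7.7020 mm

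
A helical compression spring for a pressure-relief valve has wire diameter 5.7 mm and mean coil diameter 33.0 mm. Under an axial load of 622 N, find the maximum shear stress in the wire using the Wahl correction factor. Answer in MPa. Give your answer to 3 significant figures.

356 MPa

Spring index C = D/d = 33.0/5.7 = 5.7895
K_W = (4C−1)/(4C−4) + 0.615/C = 22.158/19.158 + 0.1062 = 1.2628
τ₀ = 8FD/(πd³) = 8·622·33.0/(π·5.7³) = 164208/581.8 = 282.24 MPa
τ_max = K·τ₀ = 1.2628 × 282.24 = 356.42 MPa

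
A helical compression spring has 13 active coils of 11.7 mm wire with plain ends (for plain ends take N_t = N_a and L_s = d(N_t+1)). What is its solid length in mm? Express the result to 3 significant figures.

plain ends: N_t = N_a = 13
L_s = d·(N_t+1) = 11.7 × 14 = 163.8 mm

164 mm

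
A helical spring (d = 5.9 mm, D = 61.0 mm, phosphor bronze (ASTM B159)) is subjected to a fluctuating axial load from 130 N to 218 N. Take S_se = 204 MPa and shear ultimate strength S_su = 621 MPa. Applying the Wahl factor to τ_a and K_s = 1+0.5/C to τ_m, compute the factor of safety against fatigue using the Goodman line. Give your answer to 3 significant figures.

C = D/d = 61.0/5.9 = 10.3390; K_W = (4C−1)/(4C−4)+0.615/C = 1.1398; K_s = 1+0.5/C = 1.0484
F_a = (F_max−F_min)/2 = 44 N; F_m = (F_max+F_min)/2 = 174 N
τ_a = K_W·8F_aD/(πd³) = 1.1398 × 33.279 = 37.931 MPa
τ_m = K_s·8F_mD/(πd³) = 1.0484 × 131.6 = 137.97 MPa
Goodman: 1/n_f = τ_a/S_se + τ_m/S_su = 37.931/204 + 137.97/621 = 0.18594 + 0.22217 = 0.4081
n_f = 1/0.4081 = 2.45

2.45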